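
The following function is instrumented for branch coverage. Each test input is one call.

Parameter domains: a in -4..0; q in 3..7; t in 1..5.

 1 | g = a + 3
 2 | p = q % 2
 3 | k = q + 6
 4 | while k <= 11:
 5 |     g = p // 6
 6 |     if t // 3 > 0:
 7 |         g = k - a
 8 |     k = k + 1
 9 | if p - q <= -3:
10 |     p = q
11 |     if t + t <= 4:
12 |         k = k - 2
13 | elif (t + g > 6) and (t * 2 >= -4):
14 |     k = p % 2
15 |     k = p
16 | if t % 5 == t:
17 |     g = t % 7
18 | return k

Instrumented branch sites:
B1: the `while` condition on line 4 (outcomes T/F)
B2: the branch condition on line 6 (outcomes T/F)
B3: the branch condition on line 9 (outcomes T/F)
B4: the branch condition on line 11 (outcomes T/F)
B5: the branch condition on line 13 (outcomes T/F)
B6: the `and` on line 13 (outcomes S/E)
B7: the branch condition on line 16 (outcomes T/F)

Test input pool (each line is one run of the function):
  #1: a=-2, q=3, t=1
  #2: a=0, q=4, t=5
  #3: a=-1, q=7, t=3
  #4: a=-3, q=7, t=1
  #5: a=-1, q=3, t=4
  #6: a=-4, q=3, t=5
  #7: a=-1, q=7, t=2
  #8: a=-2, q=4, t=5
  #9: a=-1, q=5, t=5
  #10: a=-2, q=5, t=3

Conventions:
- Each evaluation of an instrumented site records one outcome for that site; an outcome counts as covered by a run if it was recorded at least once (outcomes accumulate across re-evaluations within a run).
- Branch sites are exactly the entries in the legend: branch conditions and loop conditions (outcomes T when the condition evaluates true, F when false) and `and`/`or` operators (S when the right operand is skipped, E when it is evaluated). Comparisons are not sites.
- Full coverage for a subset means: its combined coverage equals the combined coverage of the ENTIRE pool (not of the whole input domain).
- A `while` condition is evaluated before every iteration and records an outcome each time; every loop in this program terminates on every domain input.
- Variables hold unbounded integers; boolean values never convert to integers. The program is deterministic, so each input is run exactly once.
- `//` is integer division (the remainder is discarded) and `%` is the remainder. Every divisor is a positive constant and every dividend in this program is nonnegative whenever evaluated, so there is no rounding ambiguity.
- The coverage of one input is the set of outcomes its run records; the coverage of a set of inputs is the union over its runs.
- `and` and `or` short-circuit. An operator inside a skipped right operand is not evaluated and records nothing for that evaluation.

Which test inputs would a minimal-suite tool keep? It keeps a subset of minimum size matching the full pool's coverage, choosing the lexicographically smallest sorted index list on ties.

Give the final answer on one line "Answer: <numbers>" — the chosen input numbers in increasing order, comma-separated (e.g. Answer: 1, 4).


input #1, a=-2, q=3, t=1: events B1->T, B2->F, B1->T, B2->F, B1->T, B2->F, B1->F, B3->F, B6->S, B5->F, B7->T; outcomes B1=T, B1=F, B2=F, B3=F, B5=F, B6=S, B7=T
input #2, a=0, q=4, t=5: events B1->T, B2->T, B1->T, B2->T, B1->F, B3->T, B4->F, B7->F; outcomes B1=T, B1=F, B2=T, B3=T, B4=F, B7=F
input #3, a=-1, q=7, t=3: events B1->F, B3->T, B4->F, B7->T; outcomes B1=F, B3=T, B4=F, B7=T
input #4, a=-3, q=7, t=1: events B1->F, B3->T, B4->T, B7->T; outcomes B1=F, B3=T, B4=T, B7=T
input #5, a=-1, q=3, t=4: events B1->T, B2->T, B1->T, B2->T, B1->T, B2->T, B1->F, B3->F, B6->E, B5->T, B7->T; outcomes B1=T, B1=F, B2=T, B3=F, B5=T, B6=E, B7=T
input #6, a=-4, q=3, t=5: events B1->T, B2->T, B1->T, B2->T, B1->T, B2->T, B1->F, B3->F, B6->E, B5->T, B7->F; outcomes B1=T, B1=F, B2=T, B3=F, B5=T, B6=E, B7=F
input #7, a=-1, q=7, t=2: events B1->F, B3->T, B4->T, B7->T; outcomes B1=F, B3=T, B4=T, B7=T
input #8, a=-2, q=4, t=5: events B1->T, B2->T, B1->T, B2->T, B1->F, B3->T, B4->F, B7->F; outcomes B1=T, B1=F, B2=T, B3=T, B4=F, B7=F
input #9, a=-1, q=5, t=5: events B1->T, B2->T, B1->F, B3->T, B4->F, B7->F; outcomes B1=T, B1=F, B2=T, B3=T, B4=F, B7=F
input #10, a=-2, q=5, t=3: events B1->T, B2->T, B1->F, B3->T, B4->F, B7->T; outcomes B1=T, B1=F, B2=T, B3=T, B4=F, B7=T
the full pool covers 14 outcomes: B1=T, B1=F, B2=T, B2=F, B3=T, B3=F, B4=T, B4=F, B5=T, B5=F, B6=S, B6=E, B7=T, B7=F
size 1 is not enough: best union over all size-1 subsets is 7/14
size 2 is not enough: best union over all size-2 subsets is 11/14
size 3 is not enough: best union over all size-3 subsets is 13/14
at size 4, {1, 2, 4, 5} reaches all 14 outcomes; every lexicographically earlier size-4 subset fails
Answer: 1, 2, 4, 5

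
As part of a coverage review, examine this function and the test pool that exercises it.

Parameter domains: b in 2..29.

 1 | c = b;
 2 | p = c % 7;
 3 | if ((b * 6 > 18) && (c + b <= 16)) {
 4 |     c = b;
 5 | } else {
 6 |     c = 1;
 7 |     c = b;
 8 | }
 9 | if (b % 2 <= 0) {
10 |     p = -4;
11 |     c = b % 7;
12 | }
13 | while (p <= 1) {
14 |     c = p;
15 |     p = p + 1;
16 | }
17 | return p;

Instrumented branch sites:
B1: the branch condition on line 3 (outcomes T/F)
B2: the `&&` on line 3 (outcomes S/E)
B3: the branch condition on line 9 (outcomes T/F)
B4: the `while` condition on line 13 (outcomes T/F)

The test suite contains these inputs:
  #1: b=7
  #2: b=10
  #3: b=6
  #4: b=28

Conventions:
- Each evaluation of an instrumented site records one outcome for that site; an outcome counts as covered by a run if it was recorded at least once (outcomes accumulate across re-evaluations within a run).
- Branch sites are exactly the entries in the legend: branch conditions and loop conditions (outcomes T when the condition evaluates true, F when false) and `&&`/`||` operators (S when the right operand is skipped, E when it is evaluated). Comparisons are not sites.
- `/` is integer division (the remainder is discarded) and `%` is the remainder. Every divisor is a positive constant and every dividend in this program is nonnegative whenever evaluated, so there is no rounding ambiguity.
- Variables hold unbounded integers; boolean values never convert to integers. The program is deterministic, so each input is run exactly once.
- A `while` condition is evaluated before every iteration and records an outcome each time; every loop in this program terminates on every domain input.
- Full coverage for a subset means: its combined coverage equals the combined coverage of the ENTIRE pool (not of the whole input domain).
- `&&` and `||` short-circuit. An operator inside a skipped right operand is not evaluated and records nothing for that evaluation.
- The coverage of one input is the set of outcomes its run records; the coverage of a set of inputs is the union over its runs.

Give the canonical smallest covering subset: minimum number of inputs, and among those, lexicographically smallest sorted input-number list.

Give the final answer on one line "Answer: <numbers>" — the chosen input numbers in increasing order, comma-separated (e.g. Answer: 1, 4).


test 1 (b=7) fires B2->E, B1->T, B3->F, B4->T, B4->T, B4->F; hits B1=T, B2=E, B3=F, B4=T, B4=F
test 2 (b=10) fires B2->E, B1->F, B3->T, B4->T, B4->T, B4->T, B4->T, B4->T, B4->T, B4->F; hits B1=F, B2=E, B3=T, B4=T, B4=F
test 3 (b=6) fires B2->E, B1->T, B3->T, B4->T, B4->T, B4->T, B4->T, B4->T, B4->T, B4->F; hits B1=T, B2=E, B3=T, B4=T, B4=F
test 4 (b=28) fires B2->E, B1->F, B3->T, B4->T, B4->T, B4->T, B4->T, B4->T, B4->T, B4->F; hits B1=F, B2=E, B3=T, B4=T, B4=F
pool-wide coverage (7 outcomes): B1=T, B1=F, B2=E, B3=T, B3=F, B4=T, B4=F
size 1 is not enough: best union over all size-1 subsets is 5/7
inputs {1, 2} (size 2) cover everything; no size-2 subset with a lexicographically smaller index list covers all 7
Answer: 1, 2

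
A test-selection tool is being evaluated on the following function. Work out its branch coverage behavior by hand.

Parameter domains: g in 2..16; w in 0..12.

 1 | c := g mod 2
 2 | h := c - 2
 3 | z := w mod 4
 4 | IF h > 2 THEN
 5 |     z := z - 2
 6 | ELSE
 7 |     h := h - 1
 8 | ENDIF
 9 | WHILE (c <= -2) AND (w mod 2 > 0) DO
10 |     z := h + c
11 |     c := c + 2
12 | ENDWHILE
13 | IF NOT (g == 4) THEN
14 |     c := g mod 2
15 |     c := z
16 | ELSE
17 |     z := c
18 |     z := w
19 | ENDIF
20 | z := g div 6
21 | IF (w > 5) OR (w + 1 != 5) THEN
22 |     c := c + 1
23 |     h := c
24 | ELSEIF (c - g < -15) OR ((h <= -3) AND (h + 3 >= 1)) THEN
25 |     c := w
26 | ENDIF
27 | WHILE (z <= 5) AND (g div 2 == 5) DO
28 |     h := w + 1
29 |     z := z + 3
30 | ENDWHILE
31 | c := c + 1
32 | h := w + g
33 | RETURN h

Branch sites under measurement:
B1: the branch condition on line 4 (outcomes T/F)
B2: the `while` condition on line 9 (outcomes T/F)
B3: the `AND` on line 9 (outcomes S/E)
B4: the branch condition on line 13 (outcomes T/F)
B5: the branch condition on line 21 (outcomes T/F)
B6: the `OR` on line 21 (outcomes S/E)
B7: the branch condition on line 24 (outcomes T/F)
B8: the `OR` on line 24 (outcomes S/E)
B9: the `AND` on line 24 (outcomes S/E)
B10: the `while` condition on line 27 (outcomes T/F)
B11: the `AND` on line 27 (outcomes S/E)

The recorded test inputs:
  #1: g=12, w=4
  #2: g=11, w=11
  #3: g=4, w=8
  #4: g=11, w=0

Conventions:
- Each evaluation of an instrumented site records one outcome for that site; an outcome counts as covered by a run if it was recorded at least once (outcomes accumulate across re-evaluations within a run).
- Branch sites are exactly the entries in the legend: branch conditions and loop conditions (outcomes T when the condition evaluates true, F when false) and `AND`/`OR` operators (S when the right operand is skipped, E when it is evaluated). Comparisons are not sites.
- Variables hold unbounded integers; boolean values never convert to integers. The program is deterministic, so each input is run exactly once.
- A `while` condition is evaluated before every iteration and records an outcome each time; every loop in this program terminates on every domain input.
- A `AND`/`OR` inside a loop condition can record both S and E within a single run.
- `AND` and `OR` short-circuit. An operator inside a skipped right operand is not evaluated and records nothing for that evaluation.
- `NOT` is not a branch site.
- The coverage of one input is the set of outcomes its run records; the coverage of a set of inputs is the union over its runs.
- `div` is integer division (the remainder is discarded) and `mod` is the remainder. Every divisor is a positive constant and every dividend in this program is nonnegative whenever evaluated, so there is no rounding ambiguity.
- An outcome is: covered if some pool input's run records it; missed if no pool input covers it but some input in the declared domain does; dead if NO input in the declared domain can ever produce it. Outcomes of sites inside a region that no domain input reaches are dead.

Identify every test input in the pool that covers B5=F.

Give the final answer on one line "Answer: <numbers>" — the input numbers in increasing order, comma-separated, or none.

input #1 (g=12, w=4): produces B5=F
input #2 (g=11, w=11): does not produce B5=F
input #3 (g=4, w=8): does not produce B5=F
input #4 (g=11, w=0): does not produce B5=F

Answer: 1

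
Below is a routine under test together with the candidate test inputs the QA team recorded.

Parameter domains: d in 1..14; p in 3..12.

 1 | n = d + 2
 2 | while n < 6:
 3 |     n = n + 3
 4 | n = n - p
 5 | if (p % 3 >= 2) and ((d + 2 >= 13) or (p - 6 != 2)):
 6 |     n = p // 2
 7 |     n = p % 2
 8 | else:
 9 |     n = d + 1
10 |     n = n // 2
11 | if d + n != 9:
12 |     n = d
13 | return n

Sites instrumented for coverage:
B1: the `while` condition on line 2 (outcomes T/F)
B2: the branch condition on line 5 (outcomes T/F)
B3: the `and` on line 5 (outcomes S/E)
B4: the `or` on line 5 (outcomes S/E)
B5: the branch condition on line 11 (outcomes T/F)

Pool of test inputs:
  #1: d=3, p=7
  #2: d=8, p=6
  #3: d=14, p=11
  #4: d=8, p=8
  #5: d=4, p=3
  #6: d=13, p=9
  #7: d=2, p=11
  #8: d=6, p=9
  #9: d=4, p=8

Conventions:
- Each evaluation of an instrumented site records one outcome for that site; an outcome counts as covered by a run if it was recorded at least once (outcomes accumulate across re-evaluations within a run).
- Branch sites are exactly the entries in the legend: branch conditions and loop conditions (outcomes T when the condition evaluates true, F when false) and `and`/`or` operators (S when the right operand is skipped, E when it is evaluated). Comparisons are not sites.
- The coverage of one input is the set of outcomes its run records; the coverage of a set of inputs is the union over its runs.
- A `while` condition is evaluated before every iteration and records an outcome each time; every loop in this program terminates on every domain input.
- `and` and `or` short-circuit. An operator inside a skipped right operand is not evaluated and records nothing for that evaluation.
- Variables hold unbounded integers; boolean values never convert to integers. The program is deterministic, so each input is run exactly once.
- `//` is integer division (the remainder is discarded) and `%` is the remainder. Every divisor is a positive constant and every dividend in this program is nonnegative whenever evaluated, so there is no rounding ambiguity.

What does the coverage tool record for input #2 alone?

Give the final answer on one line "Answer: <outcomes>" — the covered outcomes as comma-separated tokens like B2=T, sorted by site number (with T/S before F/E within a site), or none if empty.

Event log for input #2 (d=8, p=6):
  B1->F, B3->S, B2->F, B5->T
collecting distinct outcomes: B1=F, B2=F, B3=S, B5=T

Answer: B1=F, B2=F, B3=S, B5=T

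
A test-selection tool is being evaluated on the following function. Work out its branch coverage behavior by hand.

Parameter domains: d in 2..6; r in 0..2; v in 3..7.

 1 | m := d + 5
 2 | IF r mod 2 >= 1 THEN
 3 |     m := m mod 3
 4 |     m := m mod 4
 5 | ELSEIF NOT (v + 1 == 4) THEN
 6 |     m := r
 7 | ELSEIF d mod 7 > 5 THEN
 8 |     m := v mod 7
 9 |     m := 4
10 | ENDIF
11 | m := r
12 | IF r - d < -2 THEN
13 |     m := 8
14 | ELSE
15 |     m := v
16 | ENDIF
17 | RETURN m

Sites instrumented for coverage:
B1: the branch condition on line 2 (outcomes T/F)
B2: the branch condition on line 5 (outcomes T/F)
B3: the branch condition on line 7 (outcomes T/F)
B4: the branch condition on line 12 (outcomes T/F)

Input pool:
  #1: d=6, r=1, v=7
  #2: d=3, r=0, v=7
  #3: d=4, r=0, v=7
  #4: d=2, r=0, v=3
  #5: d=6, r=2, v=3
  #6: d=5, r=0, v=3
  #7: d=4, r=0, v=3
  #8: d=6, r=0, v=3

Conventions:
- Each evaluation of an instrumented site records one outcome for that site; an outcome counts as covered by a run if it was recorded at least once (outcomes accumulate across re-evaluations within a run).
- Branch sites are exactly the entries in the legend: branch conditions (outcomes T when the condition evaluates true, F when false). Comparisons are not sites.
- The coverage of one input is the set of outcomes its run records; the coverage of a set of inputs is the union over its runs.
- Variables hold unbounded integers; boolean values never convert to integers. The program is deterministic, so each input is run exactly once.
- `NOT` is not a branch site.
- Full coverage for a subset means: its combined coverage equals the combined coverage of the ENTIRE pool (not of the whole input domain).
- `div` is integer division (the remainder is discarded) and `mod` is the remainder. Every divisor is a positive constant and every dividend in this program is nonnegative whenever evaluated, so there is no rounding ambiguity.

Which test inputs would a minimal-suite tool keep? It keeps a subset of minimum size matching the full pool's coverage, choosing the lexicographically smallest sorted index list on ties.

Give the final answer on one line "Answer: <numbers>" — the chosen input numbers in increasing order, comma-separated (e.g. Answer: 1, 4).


test 1 (d=6, r=1, v=7) hits B1=T, B4=T
test 2 (d=3, r=0, v=7) hits B1=F, B2=T, B4=T
test 3 (d=4, r=0, v=7) hits B1=F, B2=T, B4=T
test 4 (d=2, r=0, v=3) hits B1=F, B2=F, B3=F, B4=F
test 5 (d=6, r=2, v=3) hits B1=F, B2=F, B3=T, B4=T
test 6 (d=5, r=0, v=3) hits B1=F, B2=F, B3=F, B4=T
test 7 (d=4, r=0, v=3) hits B1=F, B2=F, B3=F, B4=T
test 8 (d=6, r=0, v=3) hits B1=F, B2=F, B3=T, B4=T
pool-wide coverage (8 outcomes): B1=T, B1=F, B2=T, B2=F, B3=T, B3=F, B4=T, B4=F
no size-1 subset reaches all 8 outcomes (best union: 4/8)
no size-2 subset reaches all 8 outcomes (best union: 6/8)
no size-3 subset reaches all 8 outcomes (best union: 7/8)
size 4: inputs {1, 2, 4, 5} cover all 8 outcomes, and no lexicographically smaller subset of this size does
Answer: 1, 2, 4, 5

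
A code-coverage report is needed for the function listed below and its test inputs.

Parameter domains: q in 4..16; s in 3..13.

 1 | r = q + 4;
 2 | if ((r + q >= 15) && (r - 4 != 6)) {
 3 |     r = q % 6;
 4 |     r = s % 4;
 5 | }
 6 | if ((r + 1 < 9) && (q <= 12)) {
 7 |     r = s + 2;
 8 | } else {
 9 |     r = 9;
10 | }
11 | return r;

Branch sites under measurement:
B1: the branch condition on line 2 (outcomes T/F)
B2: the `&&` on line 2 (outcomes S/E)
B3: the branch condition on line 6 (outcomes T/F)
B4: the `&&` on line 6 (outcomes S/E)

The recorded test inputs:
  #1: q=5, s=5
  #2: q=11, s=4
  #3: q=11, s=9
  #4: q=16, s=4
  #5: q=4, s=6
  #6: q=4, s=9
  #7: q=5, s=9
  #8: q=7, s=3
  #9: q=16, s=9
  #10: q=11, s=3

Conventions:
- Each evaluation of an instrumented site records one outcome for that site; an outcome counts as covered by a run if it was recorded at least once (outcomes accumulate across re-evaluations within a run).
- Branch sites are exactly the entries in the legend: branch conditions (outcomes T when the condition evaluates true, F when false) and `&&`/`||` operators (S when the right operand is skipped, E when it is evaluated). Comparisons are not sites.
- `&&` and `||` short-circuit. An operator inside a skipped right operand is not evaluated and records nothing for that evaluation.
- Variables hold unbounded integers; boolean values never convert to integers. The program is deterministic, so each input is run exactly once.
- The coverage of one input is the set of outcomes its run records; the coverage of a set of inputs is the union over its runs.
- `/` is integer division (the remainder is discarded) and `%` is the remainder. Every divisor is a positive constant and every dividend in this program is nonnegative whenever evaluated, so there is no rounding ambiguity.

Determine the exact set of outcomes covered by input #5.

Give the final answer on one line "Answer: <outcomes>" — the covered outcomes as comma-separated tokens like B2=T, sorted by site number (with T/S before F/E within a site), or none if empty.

Running input #5 (q=4, s=6), event by event:
  B2->S, B1->F, B4->S, B3->F
distinct outcomes covered: B1=F, B2=S, B3=F, B4=S

Answer: B1=F, B2=S, B3=F, B4=S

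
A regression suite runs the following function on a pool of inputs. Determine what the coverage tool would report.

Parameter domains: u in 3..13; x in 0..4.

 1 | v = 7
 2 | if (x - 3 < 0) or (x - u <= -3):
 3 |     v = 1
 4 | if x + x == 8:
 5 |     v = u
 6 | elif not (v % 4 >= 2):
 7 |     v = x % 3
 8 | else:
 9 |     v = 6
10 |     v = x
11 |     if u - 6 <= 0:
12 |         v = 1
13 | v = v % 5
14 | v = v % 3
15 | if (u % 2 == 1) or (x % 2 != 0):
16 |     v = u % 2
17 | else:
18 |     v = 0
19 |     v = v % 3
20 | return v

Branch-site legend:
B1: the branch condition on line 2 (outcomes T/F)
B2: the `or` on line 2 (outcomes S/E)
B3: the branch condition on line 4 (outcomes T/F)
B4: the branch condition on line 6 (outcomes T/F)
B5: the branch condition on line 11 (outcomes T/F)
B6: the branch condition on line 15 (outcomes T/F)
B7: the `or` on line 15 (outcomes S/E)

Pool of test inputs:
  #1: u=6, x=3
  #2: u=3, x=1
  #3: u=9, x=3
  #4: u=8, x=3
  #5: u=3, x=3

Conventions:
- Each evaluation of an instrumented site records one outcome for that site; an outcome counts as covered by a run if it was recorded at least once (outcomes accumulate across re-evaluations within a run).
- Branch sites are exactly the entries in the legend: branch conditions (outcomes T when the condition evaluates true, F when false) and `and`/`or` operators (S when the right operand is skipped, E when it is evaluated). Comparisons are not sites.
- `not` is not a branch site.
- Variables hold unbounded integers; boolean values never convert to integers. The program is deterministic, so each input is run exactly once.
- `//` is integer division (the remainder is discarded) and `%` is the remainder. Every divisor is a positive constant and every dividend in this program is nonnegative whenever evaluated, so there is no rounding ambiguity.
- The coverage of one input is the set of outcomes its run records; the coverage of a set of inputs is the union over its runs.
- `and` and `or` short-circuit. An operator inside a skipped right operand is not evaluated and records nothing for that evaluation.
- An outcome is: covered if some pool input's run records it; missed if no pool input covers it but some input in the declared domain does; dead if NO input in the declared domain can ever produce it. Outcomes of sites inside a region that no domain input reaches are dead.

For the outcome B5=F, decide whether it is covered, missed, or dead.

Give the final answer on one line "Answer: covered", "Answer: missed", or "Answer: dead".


no pool input records B5=F
checking all 55 inputs in the declared domain: B5=F is never recorded -> dead
Answer: dead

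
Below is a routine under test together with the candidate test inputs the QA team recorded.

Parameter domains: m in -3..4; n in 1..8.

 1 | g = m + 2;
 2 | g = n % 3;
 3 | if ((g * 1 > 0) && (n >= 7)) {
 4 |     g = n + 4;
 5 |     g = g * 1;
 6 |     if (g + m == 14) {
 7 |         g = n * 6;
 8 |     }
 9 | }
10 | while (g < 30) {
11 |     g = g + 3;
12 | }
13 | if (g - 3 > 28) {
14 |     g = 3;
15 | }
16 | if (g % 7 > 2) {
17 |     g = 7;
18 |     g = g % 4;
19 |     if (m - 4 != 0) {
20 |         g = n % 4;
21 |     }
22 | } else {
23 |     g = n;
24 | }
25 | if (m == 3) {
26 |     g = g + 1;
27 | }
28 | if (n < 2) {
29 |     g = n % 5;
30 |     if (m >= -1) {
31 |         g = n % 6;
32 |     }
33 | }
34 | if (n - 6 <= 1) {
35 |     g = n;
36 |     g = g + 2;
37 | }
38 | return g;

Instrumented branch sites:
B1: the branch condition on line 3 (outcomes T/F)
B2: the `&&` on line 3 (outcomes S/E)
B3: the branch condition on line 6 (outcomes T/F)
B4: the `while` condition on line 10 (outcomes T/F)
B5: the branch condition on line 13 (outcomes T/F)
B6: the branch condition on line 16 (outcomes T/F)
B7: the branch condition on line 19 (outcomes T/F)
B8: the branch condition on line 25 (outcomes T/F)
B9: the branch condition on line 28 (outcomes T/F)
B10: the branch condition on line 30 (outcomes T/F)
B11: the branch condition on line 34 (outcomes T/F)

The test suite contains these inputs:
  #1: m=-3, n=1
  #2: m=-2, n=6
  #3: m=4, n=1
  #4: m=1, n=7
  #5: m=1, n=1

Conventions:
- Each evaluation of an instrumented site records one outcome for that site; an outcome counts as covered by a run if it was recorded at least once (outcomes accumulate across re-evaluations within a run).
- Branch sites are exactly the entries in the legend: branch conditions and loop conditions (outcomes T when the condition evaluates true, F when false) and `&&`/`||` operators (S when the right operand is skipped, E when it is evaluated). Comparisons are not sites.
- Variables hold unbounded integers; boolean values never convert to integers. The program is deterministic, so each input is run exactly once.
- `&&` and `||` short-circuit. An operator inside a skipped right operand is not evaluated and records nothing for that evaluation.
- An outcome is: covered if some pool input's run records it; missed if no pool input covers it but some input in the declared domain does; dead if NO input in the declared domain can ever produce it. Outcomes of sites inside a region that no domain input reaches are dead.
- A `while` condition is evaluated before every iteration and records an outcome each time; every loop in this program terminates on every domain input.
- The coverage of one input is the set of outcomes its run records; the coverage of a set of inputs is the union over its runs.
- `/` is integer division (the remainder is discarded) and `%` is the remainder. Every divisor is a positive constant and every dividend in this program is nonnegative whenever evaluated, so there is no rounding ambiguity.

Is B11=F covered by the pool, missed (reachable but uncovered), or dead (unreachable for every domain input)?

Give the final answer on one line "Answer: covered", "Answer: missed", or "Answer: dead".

no pool input records B11=F
but domain input (m=-3, n=8) does record it -> reachable, so missed

Answer: missed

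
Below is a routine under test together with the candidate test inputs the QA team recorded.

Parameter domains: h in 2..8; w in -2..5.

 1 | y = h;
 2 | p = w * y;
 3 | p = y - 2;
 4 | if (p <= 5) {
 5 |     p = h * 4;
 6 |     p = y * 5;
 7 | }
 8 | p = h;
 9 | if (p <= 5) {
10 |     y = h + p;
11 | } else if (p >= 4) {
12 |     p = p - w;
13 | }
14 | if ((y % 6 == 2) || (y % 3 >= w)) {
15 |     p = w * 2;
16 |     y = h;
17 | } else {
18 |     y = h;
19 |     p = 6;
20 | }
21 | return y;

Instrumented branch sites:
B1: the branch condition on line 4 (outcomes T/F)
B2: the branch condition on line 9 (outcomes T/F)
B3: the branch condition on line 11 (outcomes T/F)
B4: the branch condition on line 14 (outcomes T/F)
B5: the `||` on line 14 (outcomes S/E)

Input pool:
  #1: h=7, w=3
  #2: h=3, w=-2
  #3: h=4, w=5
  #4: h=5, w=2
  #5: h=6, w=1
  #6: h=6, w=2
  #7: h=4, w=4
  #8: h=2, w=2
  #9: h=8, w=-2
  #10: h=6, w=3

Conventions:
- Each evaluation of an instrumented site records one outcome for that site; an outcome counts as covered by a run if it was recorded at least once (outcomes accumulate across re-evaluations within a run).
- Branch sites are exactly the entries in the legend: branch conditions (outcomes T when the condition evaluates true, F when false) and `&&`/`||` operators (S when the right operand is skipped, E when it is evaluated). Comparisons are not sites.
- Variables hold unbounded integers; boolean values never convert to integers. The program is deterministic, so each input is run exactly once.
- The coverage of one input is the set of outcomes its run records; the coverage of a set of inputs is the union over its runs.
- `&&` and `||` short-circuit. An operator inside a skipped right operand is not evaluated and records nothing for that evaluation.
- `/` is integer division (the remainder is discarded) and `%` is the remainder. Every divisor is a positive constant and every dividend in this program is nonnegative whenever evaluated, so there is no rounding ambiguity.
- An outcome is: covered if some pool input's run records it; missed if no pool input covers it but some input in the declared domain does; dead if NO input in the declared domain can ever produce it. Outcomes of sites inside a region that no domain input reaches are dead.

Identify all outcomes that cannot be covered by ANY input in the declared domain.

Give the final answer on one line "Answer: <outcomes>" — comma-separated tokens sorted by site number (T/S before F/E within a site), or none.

exhaustive pass over the 56-input domain:
  B3=F: zero occurrences over every domain input -> dead
  reachable outcomes have witnesses, e.g. B1=T (e.g. h=2, w=-2), B1=F (e.g. h=8, w=-2), B2=T (e.g. h=2, w=-2), B2=F (e.g. h=6, w=-2)

Answer: B3=F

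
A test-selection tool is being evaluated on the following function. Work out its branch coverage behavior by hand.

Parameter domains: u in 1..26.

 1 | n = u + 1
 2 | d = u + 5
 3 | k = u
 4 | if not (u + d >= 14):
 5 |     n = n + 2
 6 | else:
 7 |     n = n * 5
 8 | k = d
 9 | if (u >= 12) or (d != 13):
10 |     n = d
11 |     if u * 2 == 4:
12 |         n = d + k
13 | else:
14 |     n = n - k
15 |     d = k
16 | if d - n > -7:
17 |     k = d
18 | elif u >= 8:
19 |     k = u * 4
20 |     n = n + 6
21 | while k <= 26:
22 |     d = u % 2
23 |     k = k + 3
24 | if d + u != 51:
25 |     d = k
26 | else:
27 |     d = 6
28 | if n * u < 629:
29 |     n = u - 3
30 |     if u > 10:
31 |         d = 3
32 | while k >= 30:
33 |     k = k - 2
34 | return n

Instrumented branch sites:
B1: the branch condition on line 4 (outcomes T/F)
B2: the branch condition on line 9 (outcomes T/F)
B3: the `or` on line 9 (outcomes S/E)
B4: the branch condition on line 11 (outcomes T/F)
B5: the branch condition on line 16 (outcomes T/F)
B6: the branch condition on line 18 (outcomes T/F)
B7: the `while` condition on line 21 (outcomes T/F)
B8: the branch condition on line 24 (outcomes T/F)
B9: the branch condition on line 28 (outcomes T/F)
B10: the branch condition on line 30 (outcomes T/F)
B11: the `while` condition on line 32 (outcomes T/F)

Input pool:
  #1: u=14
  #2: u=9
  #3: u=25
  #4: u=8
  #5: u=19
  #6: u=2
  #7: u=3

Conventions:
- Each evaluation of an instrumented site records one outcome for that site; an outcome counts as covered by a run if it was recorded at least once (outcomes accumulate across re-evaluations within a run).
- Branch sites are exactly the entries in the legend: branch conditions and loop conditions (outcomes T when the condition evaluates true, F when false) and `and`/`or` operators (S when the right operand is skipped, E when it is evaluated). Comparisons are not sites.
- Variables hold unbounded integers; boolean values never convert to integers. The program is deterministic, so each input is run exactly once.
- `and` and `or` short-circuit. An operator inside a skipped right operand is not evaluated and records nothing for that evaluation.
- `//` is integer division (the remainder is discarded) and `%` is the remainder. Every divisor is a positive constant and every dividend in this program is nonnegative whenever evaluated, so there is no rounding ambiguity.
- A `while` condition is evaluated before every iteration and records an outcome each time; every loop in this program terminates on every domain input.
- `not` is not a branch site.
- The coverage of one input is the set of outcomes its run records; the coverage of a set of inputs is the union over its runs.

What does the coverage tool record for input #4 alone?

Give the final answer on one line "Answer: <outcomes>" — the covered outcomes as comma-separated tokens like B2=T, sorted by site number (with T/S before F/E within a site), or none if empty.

Event log for input #4 (u=8):
  B1->F, B3->E, B2->F, B5->F, B6->T, B7->F, B8->T, B9->T, B10->F, B11->T
  B11->T, B11->F
collecting distinct outcomes: B1=F, B2=F, B3=E, B5=F, B6=T, B7=F, B8=T, B9=T, B10=F, B11=T, B11=F

Answer: B1=F, B2=F, B3=E, B5=F, B6=T, B7=F, B8=T, B9=T, B10=F, B11=T, B11=F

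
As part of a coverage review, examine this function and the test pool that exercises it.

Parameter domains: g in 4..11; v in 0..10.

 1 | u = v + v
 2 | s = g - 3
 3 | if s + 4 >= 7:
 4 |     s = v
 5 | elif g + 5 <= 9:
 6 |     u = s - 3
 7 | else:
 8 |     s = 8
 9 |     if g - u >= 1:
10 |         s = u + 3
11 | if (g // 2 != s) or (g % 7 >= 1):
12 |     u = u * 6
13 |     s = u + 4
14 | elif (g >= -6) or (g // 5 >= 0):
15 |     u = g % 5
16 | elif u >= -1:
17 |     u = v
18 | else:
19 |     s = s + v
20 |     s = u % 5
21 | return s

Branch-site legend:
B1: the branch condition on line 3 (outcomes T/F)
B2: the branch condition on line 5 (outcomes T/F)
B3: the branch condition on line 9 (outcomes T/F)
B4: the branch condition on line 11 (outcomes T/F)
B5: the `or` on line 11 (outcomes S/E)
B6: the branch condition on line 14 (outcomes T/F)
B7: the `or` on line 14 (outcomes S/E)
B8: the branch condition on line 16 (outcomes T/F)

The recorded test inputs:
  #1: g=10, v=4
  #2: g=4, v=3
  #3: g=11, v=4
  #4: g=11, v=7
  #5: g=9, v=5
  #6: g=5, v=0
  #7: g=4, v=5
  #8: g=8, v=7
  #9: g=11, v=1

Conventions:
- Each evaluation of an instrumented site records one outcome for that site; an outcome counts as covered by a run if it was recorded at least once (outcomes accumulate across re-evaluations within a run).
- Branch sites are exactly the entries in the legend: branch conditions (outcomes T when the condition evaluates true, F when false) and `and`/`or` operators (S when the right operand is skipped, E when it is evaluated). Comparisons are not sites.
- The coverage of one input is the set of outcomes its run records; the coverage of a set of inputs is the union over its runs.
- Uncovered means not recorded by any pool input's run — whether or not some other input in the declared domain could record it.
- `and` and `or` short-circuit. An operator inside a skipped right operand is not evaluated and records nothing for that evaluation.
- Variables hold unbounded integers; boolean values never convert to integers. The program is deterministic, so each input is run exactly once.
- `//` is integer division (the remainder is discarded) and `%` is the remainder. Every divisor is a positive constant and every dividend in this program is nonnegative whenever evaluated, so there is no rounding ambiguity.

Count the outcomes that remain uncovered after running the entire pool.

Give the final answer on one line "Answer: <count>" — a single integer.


input #1 (g=10, v=4): events B1->T, B5->S, B4->T; covers B1=T, B4=T, B5=S
input #2 (g=4, v=3): events B1->F, B2->T, B5->S, B4->T; covers B1=F, B2=T, B4=T, B5=S
input #3 (g=11, v=4): events B1->T, B5->S, B4->T; covers B1=T, B4=T, B5=S
input #4 (g=11, v=7): events B1->T, B5->S, B4->T; covers B1=T, B4=T, B5=S
input #5 (g=9, v=5): events B1->T, B5->S, B4->T; covers B1=T, B4=T, B5=S
input #6 (g=5, v=0): events B1->F, B2->F, B3->T, B5->S, B4->T; covers B1=F, B2=F, B3=T, B4=T, B5=S
input #7 (g=4, v=5): events B1->F, B2->T, B5->S, B4->T; covers B1=F, B2=T, B4=T, B5=S
input #8 (g=8, v=7): events B1->T, B5->S, B4->T; covers B1=T, B4=T, B5=S
input #9 (g=11, v=1): events B1->T, B5->S, B4->T; covers B1=T, B4=T, B5=S
union over the pool: B1=T, B1=F, B2=T, B2=F, B3=T, B4=T, B5=S
uncovered (9 of 16): B3=F, B4=F, B5=E, B6=T, B6=F, B7=S, B7=E, B8=T, B8=F
Answer: 9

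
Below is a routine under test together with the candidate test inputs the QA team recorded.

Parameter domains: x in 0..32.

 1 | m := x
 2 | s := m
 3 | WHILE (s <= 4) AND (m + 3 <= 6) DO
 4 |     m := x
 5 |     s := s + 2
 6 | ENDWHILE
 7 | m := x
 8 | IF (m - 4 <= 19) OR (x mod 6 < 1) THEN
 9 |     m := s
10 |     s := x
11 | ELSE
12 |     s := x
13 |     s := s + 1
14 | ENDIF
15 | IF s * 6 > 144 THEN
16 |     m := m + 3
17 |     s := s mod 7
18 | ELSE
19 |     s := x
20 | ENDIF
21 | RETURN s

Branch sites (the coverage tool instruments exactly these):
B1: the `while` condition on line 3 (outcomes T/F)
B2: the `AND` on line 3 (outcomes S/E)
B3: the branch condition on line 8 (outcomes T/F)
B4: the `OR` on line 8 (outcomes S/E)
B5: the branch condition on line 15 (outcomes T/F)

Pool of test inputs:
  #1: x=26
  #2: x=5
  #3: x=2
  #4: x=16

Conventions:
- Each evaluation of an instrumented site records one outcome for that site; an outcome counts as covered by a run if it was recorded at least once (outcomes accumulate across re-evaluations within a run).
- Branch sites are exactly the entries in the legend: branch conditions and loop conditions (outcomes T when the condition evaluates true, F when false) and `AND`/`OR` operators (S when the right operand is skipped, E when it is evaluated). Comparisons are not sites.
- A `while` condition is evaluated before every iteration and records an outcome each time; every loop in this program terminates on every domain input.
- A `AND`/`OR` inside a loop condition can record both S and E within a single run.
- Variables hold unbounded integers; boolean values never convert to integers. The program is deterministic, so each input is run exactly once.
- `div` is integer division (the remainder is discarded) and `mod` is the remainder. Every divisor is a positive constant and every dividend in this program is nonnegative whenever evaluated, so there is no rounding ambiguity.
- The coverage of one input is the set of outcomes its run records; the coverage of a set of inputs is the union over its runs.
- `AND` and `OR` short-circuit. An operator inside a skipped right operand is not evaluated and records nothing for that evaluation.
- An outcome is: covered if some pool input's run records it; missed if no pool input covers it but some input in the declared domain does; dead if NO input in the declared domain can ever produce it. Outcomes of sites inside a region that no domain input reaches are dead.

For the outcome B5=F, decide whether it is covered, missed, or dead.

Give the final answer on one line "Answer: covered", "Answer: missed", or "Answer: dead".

B5=F is recorded by pool input(s) 2, 3, 4 -> covered

Answer: covered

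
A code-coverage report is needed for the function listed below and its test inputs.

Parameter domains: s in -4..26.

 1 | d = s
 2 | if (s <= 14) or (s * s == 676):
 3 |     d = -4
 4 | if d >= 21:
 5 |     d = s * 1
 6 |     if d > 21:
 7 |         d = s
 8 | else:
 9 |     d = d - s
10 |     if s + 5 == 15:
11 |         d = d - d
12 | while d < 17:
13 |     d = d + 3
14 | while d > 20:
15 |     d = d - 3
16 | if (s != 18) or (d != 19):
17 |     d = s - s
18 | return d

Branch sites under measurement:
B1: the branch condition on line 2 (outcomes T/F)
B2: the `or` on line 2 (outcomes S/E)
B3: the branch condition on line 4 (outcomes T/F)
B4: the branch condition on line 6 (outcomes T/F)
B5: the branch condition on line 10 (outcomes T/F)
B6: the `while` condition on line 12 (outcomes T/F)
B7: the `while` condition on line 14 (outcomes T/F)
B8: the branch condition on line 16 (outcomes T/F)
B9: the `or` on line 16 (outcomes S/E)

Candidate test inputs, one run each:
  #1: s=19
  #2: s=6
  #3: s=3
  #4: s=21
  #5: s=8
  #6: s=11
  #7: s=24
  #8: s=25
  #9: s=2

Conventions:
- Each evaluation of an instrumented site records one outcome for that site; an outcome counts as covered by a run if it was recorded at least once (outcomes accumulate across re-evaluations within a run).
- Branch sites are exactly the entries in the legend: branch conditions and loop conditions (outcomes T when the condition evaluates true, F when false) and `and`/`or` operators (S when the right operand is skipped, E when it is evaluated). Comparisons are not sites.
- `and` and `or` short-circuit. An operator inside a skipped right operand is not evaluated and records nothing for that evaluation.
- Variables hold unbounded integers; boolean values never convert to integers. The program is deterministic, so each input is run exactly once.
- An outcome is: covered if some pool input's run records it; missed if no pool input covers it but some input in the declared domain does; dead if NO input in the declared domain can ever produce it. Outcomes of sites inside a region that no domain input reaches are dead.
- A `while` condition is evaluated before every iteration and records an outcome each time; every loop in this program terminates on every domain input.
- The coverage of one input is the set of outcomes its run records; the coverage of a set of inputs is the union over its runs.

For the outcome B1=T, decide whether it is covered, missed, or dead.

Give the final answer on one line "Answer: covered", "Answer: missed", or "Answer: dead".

B1=T is recorded by pool input(s) 2, 3, 5, 6, 9 -> covered

Answer: covered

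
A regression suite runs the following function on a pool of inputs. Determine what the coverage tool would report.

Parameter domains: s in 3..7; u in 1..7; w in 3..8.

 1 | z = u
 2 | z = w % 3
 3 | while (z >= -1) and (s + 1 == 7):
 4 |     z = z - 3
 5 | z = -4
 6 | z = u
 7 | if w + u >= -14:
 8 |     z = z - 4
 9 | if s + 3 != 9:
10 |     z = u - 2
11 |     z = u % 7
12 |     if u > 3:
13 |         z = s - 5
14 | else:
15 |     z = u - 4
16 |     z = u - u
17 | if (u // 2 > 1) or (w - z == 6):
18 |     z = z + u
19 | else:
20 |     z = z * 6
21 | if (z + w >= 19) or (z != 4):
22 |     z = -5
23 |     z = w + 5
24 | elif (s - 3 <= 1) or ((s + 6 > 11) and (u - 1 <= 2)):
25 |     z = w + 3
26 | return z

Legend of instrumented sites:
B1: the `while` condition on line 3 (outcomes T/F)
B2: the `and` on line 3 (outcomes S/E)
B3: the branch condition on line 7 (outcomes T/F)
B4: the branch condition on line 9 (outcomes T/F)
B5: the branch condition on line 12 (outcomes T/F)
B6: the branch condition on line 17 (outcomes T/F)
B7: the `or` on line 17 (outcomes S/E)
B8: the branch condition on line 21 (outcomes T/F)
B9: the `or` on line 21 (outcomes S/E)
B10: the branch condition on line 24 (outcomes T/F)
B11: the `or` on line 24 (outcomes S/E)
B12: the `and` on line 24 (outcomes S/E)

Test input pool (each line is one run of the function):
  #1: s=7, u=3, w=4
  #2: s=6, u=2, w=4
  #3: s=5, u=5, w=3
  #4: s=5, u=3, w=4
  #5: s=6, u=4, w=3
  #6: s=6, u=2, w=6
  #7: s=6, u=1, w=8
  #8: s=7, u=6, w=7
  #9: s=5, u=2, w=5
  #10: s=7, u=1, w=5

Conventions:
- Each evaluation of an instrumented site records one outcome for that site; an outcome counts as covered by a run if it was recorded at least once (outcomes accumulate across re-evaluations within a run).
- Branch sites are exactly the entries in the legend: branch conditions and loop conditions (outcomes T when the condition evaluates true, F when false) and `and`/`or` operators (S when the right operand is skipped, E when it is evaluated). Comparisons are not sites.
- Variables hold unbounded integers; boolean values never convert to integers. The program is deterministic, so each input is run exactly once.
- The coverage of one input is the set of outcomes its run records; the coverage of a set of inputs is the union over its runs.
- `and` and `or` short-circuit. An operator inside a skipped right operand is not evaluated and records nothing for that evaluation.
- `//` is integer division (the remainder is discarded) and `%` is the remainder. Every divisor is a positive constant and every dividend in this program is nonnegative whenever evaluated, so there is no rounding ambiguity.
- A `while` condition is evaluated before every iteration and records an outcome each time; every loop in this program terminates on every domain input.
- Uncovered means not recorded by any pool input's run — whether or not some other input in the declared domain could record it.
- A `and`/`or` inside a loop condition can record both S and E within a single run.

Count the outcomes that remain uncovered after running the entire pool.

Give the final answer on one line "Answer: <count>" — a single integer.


#1 (s=7, u=3, w=4) -> covered: B1=F, B2=E, B3=T, B4=T, B5=F, B6=F, B7=E, B8=T, B9=S
#2 (s=6, u=2, w=4) -> covered: B1=T, B1=F, B2=S, B2=E, B3=T, B4=F, B6=F, B7=E, B8=T, B9=E
#3 (s=5, u=5, w=3) -> covered: B1=F, B2=E, B3=T, B4=T, B5=T, B6=T, B7=S, B8=T, B9=E
#4 (s=5, u=3, w=4) -> covered: B1=F, B2=E, B3=T, B4=T, B5=F, B6=F, B7=E, B8=T, B9=S
#5 (s=6, u=4, w=3) -> covered: B1=T, B1=F, B2=S, B2=E, B3=T, B4=F, B6=T, B7=S, B8=F, B9=E, B10=F, B11=E, B12=E
#6 (s=6, u=2, w=6) -> covered: B1=T, B1=F, B2=S, B2=E, B3=T, B4=F, B6=T, B7=E, B8=T, B9=E
#7 (s=6, u=1, w=8) -> covered: B1=T, B1=F, B2=S, B2=E, B3=T, B4=F, B6=F, B7=E, B8=T, B9=E
#8 (s=7, u=6, w=7) -> covered: B1=F, B2=E, B3=T, B4=T, B5=T, B6=T, B7=S, B8=T, B9=E
#9 (s=5, u=2, w=5) -> covered: B1=F, B2=E, B3=T, B4=T, B5=F, B6=F, B7=E, B8=T, B9=E
#10 (s=7, u=1, w=5) -> covered: B1=F, B2=E, B3=T, B4=T, B5=F, B6=F, B7=E, B8=T, B9=E
union over the pool: B1=T, B1=F, B2=S, B2=E, B3=T, B4=T, B4=F, B5=T, B5=F, B6=T, B6=F, B7=S, B7=E, B8=T, B8=F, B9=S, B9=E, B10=F, B11=E, B12=E
uncovered (4 of 24): B3=F, B10=T, B11=S, B12=S
Answer: 4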